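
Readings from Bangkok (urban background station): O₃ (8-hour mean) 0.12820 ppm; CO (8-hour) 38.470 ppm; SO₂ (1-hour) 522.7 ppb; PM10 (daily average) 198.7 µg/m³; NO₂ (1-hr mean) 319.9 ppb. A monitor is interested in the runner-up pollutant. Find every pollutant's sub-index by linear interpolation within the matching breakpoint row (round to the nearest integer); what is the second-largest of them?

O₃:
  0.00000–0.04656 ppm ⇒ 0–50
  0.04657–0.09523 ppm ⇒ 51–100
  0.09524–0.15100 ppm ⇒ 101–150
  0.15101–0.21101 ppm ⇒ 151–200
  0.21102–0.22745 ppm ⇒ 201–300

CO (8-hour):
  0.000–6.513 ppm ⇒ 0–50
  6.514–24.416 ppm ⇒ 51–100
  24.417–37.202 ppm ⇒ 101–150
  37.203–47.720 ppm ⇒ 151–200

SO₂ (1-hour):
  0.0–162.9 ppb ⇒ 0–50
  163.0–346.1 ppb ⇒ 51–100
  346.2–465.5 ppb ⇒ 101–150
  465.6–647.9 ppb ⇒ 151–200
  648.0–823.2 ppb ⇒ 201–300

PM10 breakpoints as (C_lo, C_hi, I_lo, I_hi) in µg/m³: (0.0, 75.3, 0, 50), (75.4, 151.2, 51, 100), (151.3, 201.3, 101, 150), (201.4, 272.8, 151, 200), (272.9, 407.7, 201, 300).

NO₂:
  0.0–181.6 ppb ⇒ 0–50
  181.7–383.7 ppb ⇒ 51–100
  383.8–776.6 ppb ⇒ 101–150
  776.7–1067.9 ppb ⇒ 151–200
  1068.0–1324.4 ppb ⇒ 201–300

157

O₃: row 0.09524–0.15100 (AQI 101–150). (150−101)·(0.12820−0.09524)/(0.15100−0.09524) + 101 = 49·0.03296/0.05576 + 101 ≈ 129.96 → 130.
CO 38.470: bracket 37.203–47.720 → index 151–200; slope 49/10.517, offset 1.267.
AQI = 151 + 49/10.517·1.267 ≈ 156.90 ⇒ 157.
SO₂: 522.7 lies in 465.6–647.9, so I_lo=151, I_hi=200, C_lo=465.6, C_hi=647.9.
(200−151)/(647.9−465.6) × (522.7−465.6) + 151 = 49/182.3 × 57.1 + 151 ≈ 166.35 → 166.
PM10: row 151.3–201.3 (AQI 101–150). (150−101)·(198.7−151.3)/(201.3−151.3) + 101 = 49·47.4/50.0 + 101 ≈ 147.45 → 147.
NO₂: 319.9 lies in 181.7–383.7, so I_lo=51, I_hi=100, C_lo=181.7, C_hi=383.7.
(100−51)/(383.7−181.7) × (319.9−181.7) + 51 = 49/202.0 × 138.2 + 51 ≈ 84.52 → 85.
Sub-indices: O₃→130, CO→157, SO₂→166, PM10→147, NO₂→85. Ranked high→low: 166, 157, 147, 130, 85. Second-highest sub-index = 157.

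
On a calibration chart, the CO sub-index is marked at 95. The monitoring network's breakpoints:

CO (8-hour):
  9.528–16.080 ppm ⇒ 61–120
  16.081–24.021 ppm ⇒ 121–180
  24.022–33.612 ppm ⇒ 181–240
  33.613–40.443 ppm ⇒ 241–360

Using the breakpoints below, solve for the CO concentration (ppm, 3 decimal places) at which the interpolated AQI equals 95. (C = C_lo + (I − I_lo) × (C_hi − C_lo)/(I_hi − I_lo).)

AQI 95 lies in the 61–120 band, which corresponds to 9.528–16.080 ppm.
C = 9.528 + (95−61)×(16.080−9.528)/(120−61) = 9.528 + 34×6.552/59 ≈ 13.30373 ppm → 13.304 ppm to 3 dp.

13.304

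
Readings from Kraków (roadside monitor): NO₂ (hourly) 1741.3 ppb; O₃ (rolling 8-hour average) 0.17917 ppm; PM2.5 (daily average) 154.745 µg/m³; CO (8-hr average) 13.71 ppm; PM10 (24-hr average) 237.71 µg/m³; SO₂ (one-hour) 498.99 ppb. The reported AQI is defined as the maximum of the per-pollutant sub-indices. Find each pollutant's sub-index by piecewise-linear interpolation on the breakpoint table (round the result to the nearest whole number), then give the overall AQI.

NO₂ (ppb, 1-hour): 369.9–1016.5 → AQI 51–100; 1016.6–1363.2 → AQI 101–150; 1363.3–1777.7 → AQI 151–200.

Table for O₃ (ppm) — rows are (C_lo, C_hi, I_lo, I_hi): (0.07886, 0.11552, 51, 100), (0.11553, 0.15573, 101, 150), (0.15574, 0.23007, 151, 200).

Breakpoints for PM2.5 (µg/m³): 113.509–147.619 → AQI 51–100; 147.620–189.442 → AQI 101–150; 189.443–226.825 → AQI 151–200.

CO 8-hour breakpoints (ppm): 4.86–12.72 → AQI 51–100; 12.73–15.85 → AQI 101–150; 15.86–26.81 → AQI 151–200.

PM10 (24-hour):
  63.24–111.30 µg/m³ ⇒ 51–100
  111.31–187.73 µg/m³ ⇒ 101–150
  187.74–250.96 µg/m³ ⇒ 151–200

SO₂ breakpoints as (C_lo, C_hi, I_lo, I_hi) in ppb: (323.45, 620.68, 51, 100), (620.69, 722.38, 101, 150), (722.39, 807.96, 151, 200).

196

NO₂: 1741.3 ∈ [1363.3, 1777.7] ↔ index [151, 200].
151 + (1741.3−1363.3)·(200−151)/(1777.7−1363.3) = 151 + 378.0·49/414.4 ≈ 195.70, so AQI = 196.
O₃: row 0.15574–0.23007 (AQI 151–200). (200−151)·(0.17917−0.15574)/(0.23007−0.15574) + 151 = 49·0.02343/0.07433 + 151 ≈ 166.45 → 166.
PM2.5: 154.745 lies in 147.620–189.442, so I_lo=101, I_hi=150, C_lo=147.620, C_hi=189.442.
(150−101)/(189.442−147.620) × (154.745−147.620) + 101 = 49/41.822 × 7.125 + 101 ≈ 109.35 → 109.
CO: 13.71 lies in 12.73–15.85, so I_lo=101, I_hi=150, C_lo=12.73, C_hi=15.85.
(150−101)/(15.85−12.73) × (13.71−12.73) + 101 = 49/3.12 × 0.98 + 101 ≈ 116.39 → 116.
PM10 237.71: bracket 187.74–250.96 → index 151–200; slope 49/63.22, offset 49.97.
AQI = 151 + 49/63.22·49.97 ≈ 189.73 ⇒ 190.
SO₂ 498.99: bracket 323.45–620.68 → index 51–100; slope 49/297.23, offset 175.54.
AQI = 51 + 49/297.23·175.54 ≈ 79.94 ⇒ 80.
Sub-indices: NO₂→196, O₃→166, PM2.5→109, CO→116, PM10→190, SO₂→80. Overall AQI = max = 196; dominant pollutant is NO₂.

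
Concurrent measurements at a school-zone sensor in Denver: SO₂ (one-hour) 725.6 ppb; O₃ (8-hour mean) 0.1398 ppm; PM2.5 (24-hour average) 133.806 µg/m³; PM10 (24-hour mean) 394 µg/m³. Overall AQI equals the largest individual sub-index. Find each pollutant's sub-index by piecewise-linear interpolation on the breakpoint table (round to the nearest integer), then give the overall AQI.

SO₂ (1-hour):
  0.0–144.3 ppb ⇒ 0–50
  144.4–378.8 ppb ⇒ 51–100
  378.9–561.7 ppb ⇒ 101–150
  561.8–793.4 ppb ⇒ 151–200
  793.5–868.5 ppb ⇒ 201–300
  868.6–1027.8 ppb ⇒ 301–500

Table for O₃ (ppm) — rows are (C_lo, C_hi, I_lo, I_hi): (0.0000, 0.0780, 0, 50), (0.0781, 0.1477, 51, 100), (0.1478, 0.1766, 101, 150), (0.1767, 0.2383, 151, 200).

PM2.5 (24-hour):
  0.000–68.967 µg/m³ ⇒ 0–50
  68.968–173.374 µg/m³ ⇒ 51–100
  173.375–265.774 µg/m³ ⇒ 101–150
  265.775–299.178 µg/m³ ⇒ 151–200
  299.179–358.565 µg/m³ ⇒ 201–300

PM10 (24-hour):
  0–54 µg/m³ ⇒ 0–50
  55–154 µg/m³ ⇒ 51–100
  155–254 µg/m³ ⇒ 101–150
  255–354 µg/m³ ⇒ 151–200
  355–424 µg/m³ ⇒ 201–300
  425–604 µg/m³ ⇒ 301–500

SO₂ 725.6: bracket 561.8–793.4 → index 151–200; slope 49/231.6, offset 163.8.
AQI = 151 + 49/231.6·163.8 ≈ 185.66 ⇒ 186.
O₃ 0.1398: bracket 0.0781–0.1477 → index 51–100; slope 49/0.0696, offset 0.0617.
AQI = 51 + 49/0.0696·0.0617 ≈ 94.44 ⇒ 94.
PM2.5: 133.806 lies in 68.968–173.374, so I_lo=51, I_hi=100, C_lo=68.968, C_hi=173.374.
(100−51)/(173.374−68.968) × (133.806−68.968) + 51 = 49/104.406 × 64.838 + 51 ≈ 81.43 → 81.
PM10 394: bracket 355–424 → index 201–300; slope 99/69, offset 39.
AQI = 201 + 99/69·39 ≈ 256.96 ⇒ 257.
Sub-indices: SO₂→186, O₃→94, PM2.5→81, PM10→257. Overall AQI = max = 257; dominant pollutant is PM10.

257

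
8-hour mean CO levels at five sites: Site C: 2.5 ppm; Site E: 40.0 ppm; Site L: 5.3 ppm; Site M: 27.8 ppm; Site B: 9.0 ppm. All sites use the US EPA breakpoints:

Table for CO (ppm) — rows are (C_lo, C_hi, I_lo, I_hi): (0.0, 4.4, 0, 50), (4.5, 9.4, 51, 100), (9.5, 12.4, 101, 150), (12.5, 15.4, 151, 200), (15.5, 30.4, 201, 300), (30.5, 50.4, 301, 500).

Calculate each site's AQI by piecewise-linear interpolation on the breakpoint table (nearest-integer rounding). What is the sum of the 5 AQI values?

862

Site C: 2.5 ∈ [0.0, 4.4] ↔ index [0, 50].
0 + (2.5−0.0)·(50−0)/(4.4−0.0) = 0 + 2.5·50/4.4 ≈ 28.41, so AQI = 28.
Site E: 40.0 ∈ [30.5, 50.4] ↔ index [301, 500].
301 + (40.0−30.5)·(500−301)/(50.4−30.5) = 301 + 9.5·199/19.9 ≈ 396.00, so AQI = 396.
Site L: row 4.5–9.4 (AQI 51–100). (100−51)·(5.3−4.5)/(9.4−4.5) + 51 = 49·0.8/4.9 + 51 ≈ 59.00 → 59.
Site M 27.8: bracket 15.5–30.4 → index 201–300; slope 99/14.9, offset 12.3.
AQI = 201 + 99/14.9·12.3 ≈ 282.72 ⇒ 283.
Site B 9.0: bracket 4.5–9.4 → index 51–100; slope 49/4.9, offset 4.5.
AQI = 51 + 49/4.9·4.5 ≈ 96.00 ⇒ 96.
AQIs: Site C=28, Site E=396, Site L=59, Site M=283, Site B=96. Sum = 28 + 396 + 59 + 283 + 96 = 862.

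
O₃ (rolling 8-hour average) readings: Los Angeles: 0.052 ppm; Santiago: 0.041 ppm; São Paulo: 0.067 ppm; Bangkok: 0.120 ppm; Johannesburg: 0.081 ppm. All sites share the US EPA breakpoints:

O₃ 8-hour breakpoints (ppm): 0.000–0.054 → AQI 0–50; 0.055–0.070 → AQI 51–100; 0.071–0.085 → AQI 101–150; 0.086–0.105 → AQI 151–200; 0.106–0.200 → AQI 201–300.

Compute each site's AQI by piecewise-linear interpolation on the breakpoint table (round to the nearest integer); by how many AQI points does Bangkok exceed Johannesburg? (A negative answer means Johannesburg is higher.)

80

Los Angeles: 0.052 ∈ [0.000, 0.054] ↔ index [0, 50].
0 + (0.052−0.000)·(50−0)/(0.054−0.000) = 0 + 0.052·50/0.054 ≈ 48.15, so AQI = 48.
Santiago: 0.041 ∈ [0.000, 0.054] ↔ index [0, 50].
0 + (0.041−0.000)·(50−0)/(0.054−0.000) = 0 + 0.041·50/0.054 ≈ 37.96, so AQI = 38.
São Paulo 0.067: bracket 0.055–0.070 → index 51–100; slope 49/0.015, offset 0.012.
AQI = 51 + 49/0.015·0.012 ≈ 90.20 ⇒ 90.
Bangkok: row 0.106–0.200 (AQI 201–300). (300−201)·(0.120−0.106)/(0.200−0.106) + 201 = 99·0.014/0.094 + 201 ≈ 215.74 → 216.
Johannesburg: 0.081 ∈ [0.071, 0.085] ↔ index [101, 150].
101 + (0.081−0.071)·(150−101)/(0.085−0.071) = 101 + 0.010·49/0.014 ≈ 136.00, so AQI = 136.
AQIs: Los Angeles=48, Santiago=38, São Paulo=90, Bangkok=216, Johannesburg=136. Bangkok (216) − Johannesburg (136) = 80.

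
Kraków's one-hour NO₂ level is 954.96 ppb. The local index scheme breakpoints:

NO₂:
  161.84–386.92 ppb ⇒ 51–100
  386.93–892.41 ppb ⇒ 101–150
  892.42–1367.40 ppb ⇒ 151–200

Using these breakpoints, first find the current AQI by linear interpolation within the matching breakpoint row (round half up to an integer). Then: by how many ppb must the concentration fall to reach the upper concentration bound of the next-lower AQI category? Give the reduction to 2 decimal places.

NO₂: row 892.42–1367.40 (AQI 151–200). (200−151)·(954.96−892.42)/(1367.40−892.42) + 151 = 49·62.54/474.98 + 151 ≈ 157.45 → 157.
Current AQI 157 is in the Unhealthy range (151–200). The next-lower category tops out at AQI 150, whose upper concentration bound is 892.41 ppb.
Reduction needed = 954.96 − 892.41 = 62.55 ppb.

62.55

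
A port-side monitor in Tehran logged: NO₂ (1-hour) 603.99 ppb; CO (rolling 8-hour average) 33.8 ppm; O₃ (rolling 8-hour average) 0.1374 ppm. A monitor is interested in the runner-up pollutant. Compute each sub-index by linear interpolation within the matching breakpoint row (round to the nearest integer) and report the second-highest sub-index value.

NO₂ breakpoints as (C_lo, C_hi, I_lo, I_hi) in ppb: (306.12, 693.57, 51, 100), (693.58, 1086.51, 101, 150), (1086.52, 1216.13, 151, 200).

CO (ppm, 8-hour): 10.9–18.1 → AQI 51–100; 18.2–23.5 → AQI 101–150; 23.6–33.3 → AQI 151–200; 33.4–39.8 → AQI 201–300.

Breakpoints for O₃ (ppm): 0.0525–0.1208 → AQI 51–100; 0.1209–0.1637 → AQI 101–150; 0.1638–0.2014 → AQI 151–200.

NO₂: 603.99 ∈ [306.12, 693.57] ↔ index [51, 100].
51 + (603.99−306.12)·(100−51)/(693.57−306.12) = 51 + 297.87·49/387.45 ≈ 88.67, so AQI = 89.
CO: 33.8 lies in 33.4–39.8, so I_lo=201, I_hi=300, C_lo=33.4, C_hi=39.8.
(300−201)/(39.8−33.4) × (33.8−33.4) + 201 = 99/6.4 × 0.4 + 201 ≈ 207.19 → 207.
O₃: row 0.1209–0.1637 (AQI 101–150). (150−101)·(0.1374−0.1209)/(0.1637−0.1209) + 101 = 49·0.0165/0.0428 + 101 ≈ 119.89 → 120.
Sub-indices: NO₂→89, CO→207, O₃→120. Ranked high→low: 207, 120, 89. Second-highest sub-index = 120.

120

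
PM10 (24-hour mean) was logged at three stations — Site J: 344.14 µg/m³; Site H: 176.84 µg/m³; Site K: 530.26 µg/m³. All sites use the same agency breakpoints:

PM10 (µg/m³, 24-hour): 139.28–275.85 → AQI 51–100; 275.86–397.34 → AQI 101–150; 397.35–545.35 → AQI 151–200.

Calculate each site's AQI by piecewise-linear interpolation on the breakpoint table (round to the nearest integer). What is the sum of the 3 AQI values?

388

Site J 344.14: bracket 275.86–397.34 → index 101–150; slope 49/121.48, offset 68.28.
AQI = 101 + 49/121.48·68.28 ≈ 128.54 ⇒ 129.
Site H 176.84: bracket 139.28–275.85 → index 51–100; slope 49/136.57, offset 37.56.
AQI = 51 + 49/136.57·37.56 ≈ 64.48 ⇒ 64.
Site K: 530.26 ∈ [397.35, 545.35] ↔ index [151, 200].
151 + (530.26−397.35)·(200−151)/(545.35−397.35) = 151 + 132.91·49/148.00 ≈ 195.00, so AQI = 195.
AQIs: Site J=129, Site H=64, Site K=195. Sum = 129 + 64 + 195 = 388.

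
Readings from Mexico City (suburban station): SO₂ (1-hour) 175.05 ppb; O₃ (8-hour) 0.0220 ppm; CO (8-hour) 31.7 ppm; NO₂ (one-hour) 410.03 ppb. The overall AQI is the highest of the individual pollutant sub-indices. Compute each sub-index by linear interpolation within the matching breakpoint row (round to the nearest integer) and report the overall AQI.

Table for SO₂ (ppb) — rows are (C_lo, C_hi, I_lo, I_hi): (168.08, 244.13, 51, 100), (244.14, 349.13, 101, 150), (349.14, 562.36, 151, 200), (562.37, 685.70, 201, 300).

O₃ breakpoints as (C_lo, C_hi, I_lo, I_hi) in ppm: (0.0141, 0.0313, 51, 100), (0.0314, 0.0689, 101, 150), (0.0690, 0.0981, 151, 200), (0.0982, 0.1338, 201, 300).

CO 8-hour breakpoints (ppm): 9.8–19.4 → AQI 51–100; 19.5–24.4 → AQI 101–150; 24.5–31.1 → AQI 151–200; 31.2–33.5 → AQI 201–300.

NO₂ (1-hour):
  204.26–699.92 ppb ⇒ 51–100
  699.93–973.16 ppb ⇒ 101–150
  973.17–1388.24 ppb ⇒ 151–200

223

SO₂ 175.05: bracket 168.08–244.13 → index 51–100; slope 49/76.05, offset 6.97.
AQI = 51 + 49/76.05·6.97 ≈ 55.49 ⇒ 55.
O₃: 0.0220 lies in 0.0141–0.0313, so I_lo=51, I_hi=100, C_lo=0.0141, C_hi=0.0313.
(100−51)/(0.0313−0.0141) × (0.0220−0.0141) + 51 = 49/0.0172 × 0.0079 + 51 ≈ 73.51 → 74.
CO: row 31.2–33.5 (AQI 201–300). (300−201)·(31.7−31.2)/(33.5−31.2) + 201 = 99·0.5/2.3 + 201 ≈ 222.52 → 223.
NO₂: 410.03 lies in 204.26–699.92, so I_lo=51, I_hi=100, C_lo=204.26, C_hi=699.92.
(100−51)/(699.92−204.26) × (410.03−204.26) + 51 = 49/495.66 × 205.77 + 51 ≈ 71.34 → 71.
Sub-indices: SO₂→55, O₃→74, CO→223, NO₂→71. Overall AQI = max = 223; dominant pollutant is CO.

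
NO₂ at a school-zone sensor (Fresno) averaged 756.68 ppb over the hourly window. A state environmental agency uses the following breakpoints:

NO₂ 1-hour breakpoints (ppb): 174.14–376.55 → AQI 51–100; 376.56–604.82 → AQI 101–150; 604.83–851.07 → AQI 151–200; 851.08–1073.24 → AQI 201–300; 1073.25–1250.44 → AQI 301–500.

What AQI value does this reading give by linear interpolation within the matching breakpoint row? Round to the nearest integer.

NO₂ 756.68: bracket 604.83–851.07 → index 151–200; slope 49/246.24, offset 151.85.
AQI = 151 + 49/246.24·151.85 ≈ 181.22 ⇒ 181.

181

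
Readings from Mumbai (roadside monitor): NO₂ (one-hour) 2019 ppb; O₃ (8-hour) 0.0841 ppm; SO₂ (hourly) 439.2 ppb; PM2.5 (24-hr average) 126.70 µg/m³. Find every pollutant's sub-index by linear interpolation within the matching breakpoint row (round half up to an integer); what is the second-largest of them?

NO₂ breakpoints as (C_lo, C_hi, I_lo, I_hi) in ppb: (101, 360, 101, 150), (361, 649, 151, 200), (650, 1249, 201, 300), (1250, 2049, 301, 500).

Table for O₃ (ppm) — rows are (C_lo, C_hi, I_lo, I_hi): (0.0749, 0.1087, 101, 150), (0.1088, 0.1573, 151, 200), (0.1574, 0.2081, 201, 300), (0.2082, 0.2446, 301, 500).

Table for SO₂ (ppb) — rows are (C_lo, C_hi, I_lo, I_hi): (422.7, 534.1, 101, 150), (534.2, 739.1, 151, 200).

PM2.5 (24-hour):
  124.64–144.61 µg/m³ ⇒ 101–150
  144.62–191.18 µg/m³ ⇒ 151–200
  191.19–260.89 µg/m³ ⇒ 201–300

NO₂: 2019 lies in 1250–2049, so I_lo=301, I_hi=500, C_lo=1250, C_hi=2049.
(500−301)/(2049−1250) × (2019−1250) + 301 = 199/799 × 769 + 301 ≈ 492.53 → 493.
O₃: 0.0841 lies in 0.0749–0.1087, so I_lo=101, I_hi=150, C_lo=0.0749, C_hi=0.1087.
(150−101)/(0.1087−0.0749) × (0.0841−0.0749) + 101 = 49/0.0338 × 0.0092 + 101 ≈ 114.34 → 114.
SO₂ 439.2: bracket 422.7–534.1 → index 101–150; slope 49/111.4, offset 16.5.
AQI = 101 + 49/111.4·16.5 ≈ 108.26 ⇒ 108.
PM2.5 126.70: bracket 124.64–144.61 → index 101–150; slope 49/19.97, offset 2.06.
AQI = 101 + 49/19.97·2.06 ≈ 106.05 ⇒ 106.
Sub-indices: NO₂→493, O₃→114, SO₂→108, PM2.5→106. Ranked high→low: 493, 114, 108, 106. Second-highest sub-index = 114.

114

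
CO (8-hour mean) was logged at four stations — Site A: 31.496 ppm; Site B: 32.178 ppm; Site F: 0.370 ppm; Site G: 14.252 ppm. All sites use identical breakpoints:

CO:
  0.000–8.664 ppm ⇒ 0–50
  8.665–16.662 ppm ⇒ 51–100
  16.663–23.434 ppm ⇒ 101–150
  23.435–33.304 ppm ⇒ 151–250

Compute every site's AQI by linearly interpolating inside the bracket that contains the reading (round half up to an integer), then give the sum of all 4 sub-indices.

558

Site A: 31.496 ∈ [23.435, 33.304] ↔ index [151, 250].
151 + (31.496−23.435)·(250−151)/(33.304−23.435) = 151 + 8.061·99/9.869 ≈ 231.86, so AQI = 232.
Site B 32.178: bracket 23.435–33.304 → index 151–250; slope 99/9.869, offset 8.743.
AQI = 151 + 99/9.869·8.743 ≈ 238.70 ⇒ 239.
Site F: 0.370 ∈ [0.000, 8.664] ↔ index [0, 50].
0 + (0.370−0.000)·(50−0)/(8.664−0.000) = 0 + 0.370·50/8.664 ≈ 2.14, so AQI = 2.
Site G: 14.252 ∈ [8.665, 16.662] ↔ index [51, 100].
51 + (14.252−8.665)·(100−51)/(16.662−8.665) = 51 + 5.587·49/7.997 ≈ 85.23, so AQI = 85.
AQIs: Site A=232, Site B=239, Site F=2, Site G=85. Sum = 232 + 239 + 2 + 85 = 558.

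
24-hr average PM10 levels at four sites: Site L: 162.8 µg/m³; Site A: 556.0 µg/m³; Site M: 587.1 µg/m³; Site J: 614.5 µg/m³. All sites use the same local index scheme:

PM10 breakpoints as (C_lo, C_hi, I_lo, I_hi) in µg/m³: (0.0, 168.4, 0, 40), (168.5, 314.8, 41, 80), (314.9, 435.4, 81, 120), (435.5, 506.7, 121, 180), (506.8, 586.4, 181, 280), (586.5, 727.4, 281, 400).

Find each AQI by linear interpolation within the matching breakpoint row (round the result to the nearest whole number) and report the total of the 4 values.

Site L: 162.8 lies in 0.0–168.4, so I_lo=0, I_hi=40, C_lo=0.0, C_hi=168.4.
(40−0)/(168.4−0.0) × (162.8−0.0) + 0 = 40/168.4 × 162.8 + 0 ≈ 38.67 → 39.
Site A 556.0: bracket 506.8–586.4 → index 181–280; slope 99/79.6, offset 49.2.
AQI = 181 + 99/79.6·49.2 ≈ 242.19 ⇒ 242.
Site M 587.1: bracket 586.5–727.4 → index 281–400; slope 119/140.9, offset 0.6.
AQI = 281 + 119/140.9·0.6 ≈ 281.51 ⇒ 282.
Site J 614.5: bracket 586.5–727.4 → index 281–400; slope 119/140.9, offset 28.0.
AQI = 281 + 119/140.9·28.0 ≈ 304.65 ⇒ 305.
AQIs: Site L=39, Site A=242, Site M=282, Site J=305. Sum = 39 + 242 + 282 + 305 = 868.

868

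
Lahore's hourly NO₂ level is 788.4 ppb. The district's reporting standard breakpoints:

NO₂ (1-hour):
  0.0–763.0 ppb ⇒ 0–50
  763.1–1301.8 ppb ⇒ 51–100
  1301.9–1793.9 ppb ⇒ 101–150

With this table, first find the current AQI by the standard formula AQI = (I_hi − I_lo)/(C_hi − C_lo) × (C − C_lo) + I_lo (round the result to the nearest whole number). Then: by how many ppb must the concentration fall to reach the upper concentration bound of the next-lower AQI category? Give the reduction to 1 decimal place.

NO₂: 788.4 lies in 763.1–1301.8, so I_lo=51, I_hi=100, C_lo=763.1, C_hi=1301.8.
(100−51)/(1301.8−763.1) × (788.4−763.1) + 51 = 49/538.7 × 25.3 + 51 ≈ 53.30 → 53.
Current AQI 53 is in the Moderate range (51–100). The next-lower category tops out at AQI 50, whose upper concentration bound is 763.0 ppb.
Reduction needed = 788.4 − 763.0 = 25.4 ppb.

25.4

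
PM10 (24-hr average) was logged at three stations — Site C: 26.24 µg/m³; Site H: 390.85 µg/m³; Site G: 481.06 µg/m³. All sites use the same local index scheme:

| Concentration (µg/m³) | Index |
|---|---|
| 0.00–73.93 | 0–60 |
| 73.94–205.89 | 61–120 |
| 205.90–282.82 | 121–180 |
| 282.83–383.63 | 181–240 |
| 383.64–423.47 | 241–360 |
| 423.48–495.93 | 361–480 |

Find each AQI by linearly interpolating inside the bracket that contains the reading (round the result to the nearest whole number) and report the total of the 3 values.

740

Site C 26.24: bracket 0.00–73.93 → index 0–60; slope 60/73.93, offset 26.24.
AQI = 0 + 60/73.93·26.24 ≈ 21.30 ⇒ 21.
Site H: row 383.64–423.47 (AQI 241–360). (360−241)·(390.85−383.64)/(423.47−383.64) + 241 = 119·7.21/39.83 + 241 ≈ 262.54 → 263.
Site G: 481.06 ∈ [423.48, 495.93] ↔ index [361, 480].
361 + (481.06−423.48)·(480−361)/(495.93−423.48) = 361 + 57.58·119/72.45 ≈ 455.58, so AQI = 456.
AQIs: Site C=21, Site H=263, Site G=456. Sum = 21 + 263 + 456 = 740.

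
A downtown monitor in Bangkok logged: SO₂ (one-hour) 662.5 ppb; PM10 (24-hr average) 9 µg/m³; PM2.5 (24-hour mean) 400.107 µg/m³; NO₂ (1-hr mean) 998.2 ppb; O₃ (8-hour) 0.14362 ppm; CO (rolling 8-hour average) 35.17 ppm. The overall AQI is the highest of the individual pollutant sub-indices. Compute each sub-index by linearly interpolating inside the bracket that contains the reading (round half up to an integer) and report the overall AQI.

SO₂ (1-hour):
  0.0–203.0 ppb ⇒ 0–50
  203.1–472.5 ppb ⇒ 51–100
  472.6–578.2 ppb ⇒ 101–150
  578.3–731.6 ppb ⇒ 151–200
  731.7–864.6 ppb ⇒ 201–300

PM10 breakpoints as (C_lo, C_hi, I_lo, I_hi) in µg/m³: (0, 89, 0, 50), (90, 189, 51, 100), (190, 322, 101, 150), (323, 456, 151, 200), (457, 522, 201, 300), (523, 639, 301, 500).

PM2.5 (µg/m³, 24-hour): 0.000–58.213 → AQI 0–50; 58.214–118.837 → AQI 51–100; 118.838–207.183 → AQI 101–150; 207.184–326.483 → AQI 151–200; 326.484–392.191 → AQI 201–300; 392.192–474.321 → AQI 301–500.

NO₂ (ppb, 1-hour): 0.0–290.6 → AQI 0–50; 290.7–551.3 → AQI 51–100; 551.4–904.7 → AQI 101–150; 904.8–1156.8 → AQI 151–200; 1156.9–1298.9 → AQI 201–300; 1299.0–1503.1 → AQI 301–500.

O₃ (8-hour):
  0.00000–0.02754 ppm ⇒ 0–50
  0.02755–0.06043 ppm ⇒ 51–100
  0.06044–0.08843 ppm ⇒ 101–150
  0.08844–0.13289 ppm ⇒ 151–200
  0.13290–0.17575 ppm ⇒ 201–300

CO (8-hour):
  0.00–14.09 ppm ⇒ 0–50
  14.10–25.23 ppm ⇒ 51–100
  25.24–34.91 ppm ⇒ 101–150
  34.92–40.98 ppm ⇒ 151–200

320

SO₂: 662.5 ∈ [578.3, 731.6] ↔ index [151, 200].
151 + (662.5−578.3)·(200−151)/(731.6−578.3) = 151 + 84.2·49/153.3 ≈ 177.91, so AQI = 178.
PM10: row 0–89 (AQI 0–50). (50−0)·(9−0)/(89−0) + 0 = 50·9/89 + 0 ≈ 5.06 → 5.
PM2.5 400.107: bracket 392.192–474.321 → index 301–500; slope 199/82.129, offset 7.915.
AQI = 301 + 199/82.129·7.915 ≈ 320.18 ⇒ 320.
NO₂: 998.2 lies in 904.8–1156.8, so I_lo=151, I_hi=200, C_lo=904.8, C_hi=1156.8.
(200−151)/(1156.8−904.8) × (998.2−904.8) + 151 = 49/252.0 × 93.4 + 151 ≈ 169.16 → 169.
O₃ 0.14362: bracket 0.13290–0.17575 → index 201–300; slope 99/0.04285, offset 0.01072.
AQI = 201 + 99/0.04285·0.01072 ≈ 225.77 ⇒ 226.
CO: row 34.92–40.98 (AQI 151–200). (200−151)·(35.17−34.92)/(40.98−34.92) + 151 = 49·0.25/6.06 + 151 ≈ 153.02 → 153.
Sub-indices: SO₂→178, PM10→5, PM2.5→320, NO₂→169, O₃→226, CO→153. Overall AQI = max = 320; dominant pollutant is PM2.5.
AQI 320: Hazardous.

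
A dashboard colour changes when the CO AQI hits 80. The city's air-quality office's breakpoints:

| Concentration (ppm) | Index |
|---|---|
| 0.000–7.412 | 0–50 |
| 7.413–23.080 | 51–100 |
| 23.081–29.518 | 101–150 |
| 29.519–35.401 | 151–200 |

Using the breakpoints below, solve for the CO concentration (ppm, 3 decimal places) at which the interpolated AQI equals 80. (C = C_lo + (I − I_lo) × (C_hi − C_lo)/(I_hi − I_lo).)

16.685

AQI 80 lies in the 51–100 band, which corresponds to 7.413–23.080 ppm.
C = 7.413 + (80−51)×(23.080−7.413)/(100−51) = 7.413 + 29×15.667/49 ≈ 16.68531 ppm → 16.685 ppm to 3 dp.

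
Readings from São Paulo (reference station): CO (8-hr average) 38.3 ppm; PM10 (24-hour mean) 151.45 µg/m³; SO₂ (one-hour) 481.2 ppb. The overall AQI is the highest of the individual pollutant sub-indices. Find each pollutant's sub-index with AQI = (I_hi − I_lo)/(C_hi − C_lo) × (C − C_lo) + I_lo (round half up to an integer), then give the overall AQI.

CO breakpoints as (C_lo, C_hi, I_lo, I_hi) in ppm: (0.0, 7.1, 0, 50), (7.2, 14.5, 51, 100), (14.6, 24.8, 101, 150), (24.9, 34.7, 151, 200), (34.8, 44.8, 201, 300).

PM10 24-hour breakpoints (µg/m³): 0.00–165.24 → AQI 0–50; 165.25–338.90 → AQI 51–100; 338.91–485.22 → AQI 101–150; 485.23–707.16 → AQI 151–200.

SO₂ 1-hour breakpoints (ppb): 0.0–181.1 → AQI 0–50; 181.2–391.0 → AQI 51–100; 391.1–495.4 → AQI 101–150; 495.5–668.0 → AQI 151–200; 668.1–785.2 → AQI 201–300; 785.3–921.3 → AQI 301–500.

CO 38.3: bracket 34.8–44.8 → index 201–300; slope 99/10.0, offset 3.5.
AQI = 201 + 99/10.0·3.5 ≈ 235.65 ⇒ 236.
PM10: row 0.00–165.24 (AQI 0–50). (50−0)·(151.45−0.00)/(165.24−0.00) + 0 = 50·151.45/165.24 + 0 ≈ 45.83 → 46.
SO₂: row 391.1–495.4 (AQI 101–150). (150−101)·(481.2−391.1)/(495.4−391.1) + 101 = 49·90.1/104.3 + 101 ≈ 143.33 → 143.
Sub-indices: CO→236, PM10→46, SO₂→143. Overall AQI = max = 236; dominant pollutant is CO.
AQI 236: Very Unhealthy.

236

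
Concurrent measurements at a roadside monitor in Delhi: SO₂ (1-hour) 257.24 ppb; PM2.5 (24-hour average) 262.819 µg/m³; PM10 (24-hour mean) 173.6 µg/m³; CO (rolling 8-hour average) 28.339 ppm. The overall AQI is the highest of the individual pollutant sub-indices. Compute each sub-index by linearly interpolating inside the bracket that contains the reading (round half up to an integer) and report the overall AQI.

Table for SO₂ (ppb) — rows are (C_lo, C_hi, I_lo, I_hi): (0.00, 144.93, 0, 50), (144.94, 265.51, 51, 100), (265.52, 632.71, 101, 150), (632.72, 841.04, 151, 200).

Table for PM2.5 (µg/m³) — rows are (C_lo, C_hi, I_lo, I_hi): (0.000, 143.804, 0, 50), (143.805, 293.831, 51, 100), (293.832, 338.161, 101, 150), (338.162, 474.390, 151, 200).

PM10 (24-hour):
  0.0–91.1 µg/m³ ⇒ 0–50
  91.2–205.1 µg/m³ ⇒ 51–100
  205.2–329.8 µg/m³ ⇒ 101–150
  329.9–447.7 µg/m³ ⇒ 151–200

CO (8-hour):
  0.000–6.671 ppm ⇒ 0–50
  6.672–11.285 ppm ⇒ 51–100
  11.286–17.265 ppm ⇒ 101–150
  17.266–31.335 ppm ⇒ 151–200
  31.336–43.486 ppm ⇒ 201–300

190

SO₂: row 144.94–265.51 (AQI 51–100). (100−51)·(257.24−144.94)/(265.51−144.94) + 51 = 49·112.30/120.57 + 51 ≈ 96.64 → 97.
PM2.5: 262.819 lies in 143.805–293.831, so I_lo=51, I_hi=100, C_lo=143.805, C_hi=293.831.
(100−51)/(293.831−143.805) × (262.819−143.805) + 51 = 49/150.026 × 119.014 + 51 ≈ 89.87 → 90.
PM10: row 91.2–205.1 (AQI 51–100). (100−51)·(173.6−91.2)/(205.1−91.2) + 51 = 49·82.4/113.9 + 51 ≈ 86.45 → 86.
CO: 28.339 lies in 17.266–31.335, so I_lo=151, I_hi=200, C_lo=17.266, C_hi=31.335.
(200−151)/(31.335−17.266) × (28.339−17.266) + 151 = 49/14.069 × 11.073 + 151 ≈ 189.57 → 190.
Sub-indices: SO₂→97, PM2.5→90, PM10→86, CO→190. Overall AQI = max = 190; dominant pollutant is CO.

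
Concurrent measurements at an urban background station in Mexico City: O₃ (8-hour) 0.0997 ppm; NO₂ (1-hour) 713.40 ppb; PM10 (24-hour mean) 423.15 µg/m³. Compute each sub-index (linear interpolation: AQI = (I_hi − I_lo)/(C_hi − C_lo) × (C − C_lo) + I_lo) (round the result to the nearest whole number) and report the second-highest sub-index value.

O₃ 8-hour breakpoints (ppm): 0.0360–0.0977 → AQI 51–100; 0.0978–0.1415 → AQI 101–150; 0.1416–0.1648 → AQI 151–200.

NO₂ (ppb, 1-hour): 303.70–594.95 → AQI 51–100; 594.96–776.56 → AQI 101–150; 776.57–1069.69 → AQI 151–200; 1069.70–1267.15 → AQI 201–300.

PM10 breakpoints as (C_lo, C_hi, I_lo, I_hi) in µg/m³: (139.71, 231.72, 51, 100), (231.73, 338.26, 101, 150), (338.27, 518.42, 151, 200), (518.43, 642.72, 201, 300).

133

O₃: 0.0997 lies in 0.0978–0.1415, so I_lo=101, I_hi=150, C_lo=0.0978, C_hi=0.1415.
(150−101)/(0.1415−0.0978) × (0.0997−0.0978) + 101 = 49/0.0437 × 0.0019 + 101 ≈ 103.13 → 103.
NO₂: row 594.96–776.56 (AQI 101–150). (150−101)·(713.40−594.96)/(776.56−594.96) + 101 = 49·118.44/181.60 + 101 ≈ 132.96 → 133.
PM10: row 338.27–518.42 (AQI 151–200). (200−151)·(423.15−338.27)/(518.42−338.27) + 151 = 49·84.88/180.15 + 151 ≈ 174.09 → 174.
Sub-indices: O₃→103, NO₂→133, PM10→174. Ranked high→low: 174, 133, 103. Second-highest sub-index = 133.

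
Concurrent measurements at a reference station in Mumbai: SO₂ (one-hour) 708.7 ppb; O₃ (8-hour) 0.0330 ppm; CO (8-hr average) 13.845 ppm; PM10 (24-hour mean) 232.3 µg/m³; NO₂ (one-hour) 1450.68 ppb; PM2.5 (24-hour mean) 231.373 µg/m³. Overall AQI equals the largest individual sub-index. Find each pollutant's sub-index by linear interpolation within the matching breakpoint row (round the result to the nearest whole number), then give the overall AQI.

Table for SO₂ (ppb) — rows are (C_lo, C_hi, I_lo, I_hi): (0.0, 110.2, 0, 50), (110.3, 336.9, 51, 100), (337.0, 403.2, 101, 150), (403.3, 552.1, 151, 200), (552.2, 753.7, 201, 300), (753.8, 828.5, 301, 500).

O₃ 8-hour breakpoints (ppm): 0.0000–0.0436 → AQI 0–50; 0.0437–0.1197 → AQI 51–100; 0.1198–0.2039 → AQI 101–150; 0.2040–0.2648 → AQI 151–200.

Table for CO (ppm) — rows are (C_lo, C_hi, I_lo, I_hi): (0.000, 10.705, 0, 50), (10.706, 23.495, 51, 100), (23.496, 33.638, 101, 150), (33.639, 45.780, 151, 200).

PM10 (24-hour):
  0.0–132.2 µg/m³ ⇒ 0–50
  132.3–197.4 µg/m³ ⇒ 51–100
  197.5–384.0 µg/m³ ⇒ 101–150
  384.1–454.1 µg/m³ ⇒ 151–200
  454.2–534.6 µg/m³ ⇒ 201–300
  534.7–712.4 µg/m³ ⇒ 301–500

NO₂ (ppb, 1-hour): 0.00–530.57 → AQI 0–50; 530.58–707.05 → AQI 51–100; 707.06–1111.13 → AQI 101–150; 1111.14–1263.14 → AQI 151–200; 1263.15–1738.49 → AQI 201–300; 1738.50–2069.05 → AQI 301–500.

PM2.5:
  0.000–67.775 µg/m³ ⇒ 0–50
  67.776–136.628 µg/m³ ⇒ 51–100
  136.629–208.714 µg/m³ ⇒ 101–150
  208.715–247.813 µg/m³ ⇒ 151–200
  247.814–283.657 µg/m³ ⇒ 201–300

SO₂: row 552.2–753.7 (AQI 201–300). (300−201)·(708.7−552.2)/(753.7−552.2) + 201 = 99·156.5/201.5 + 201 ≈ 277.89 → 278.
O₃: 0.0330 ∈ [0.0000, 0.0436] ↔ index [0, 50].
0 + (0.0330−0.0000)·(50−0)/(0.0436−0.0000) = 0 + 0.0330·50/0.0436 ≈ 37.84, so AQI = 38.
CO: row 10.706–23.495 (AQI 51–100). (100−51)·(13.845−10.706)/(23.495−10.706) + 51 = 49·3.139/12.789 + 51 ≈ 63.03 → 63.
PM10 232.3: bracket 197.5–384.0 → index 101–150; slope 49/186.5, offset 34.8.
AQI = 101 + 49/186.5·34.8 ≈ 110.14 ⇒ 110.
NO₂: 1450.68 ∈ [1263.15, 1738.49] ↔ index [201, 300].
201 + (1450.68−1263.15)·(300−201)/(1738.49−1263.15) = 201 + 187.53·99/475.34 ≈ 240.06, so AQI = 240.
PM2.5: 231.373 lies in 208.715–247.813, so I_lo=151, I_hi=200, C_lo=208.715, C_hi=247.813.
(200−151)/(247.813−208.715) × (231.373−208.715) + 151 = 49/39.098 × 22.658 + 151 ≈ 179.40 → 179.
Sub-indices: SO₂→278, O₃→38, CO→63, PM10→110, NO₂→240, PM2.5→179. Overall AQI = max = 278; dominant pollutant is SO₂.
AQI 278: Very Unhealthy.

278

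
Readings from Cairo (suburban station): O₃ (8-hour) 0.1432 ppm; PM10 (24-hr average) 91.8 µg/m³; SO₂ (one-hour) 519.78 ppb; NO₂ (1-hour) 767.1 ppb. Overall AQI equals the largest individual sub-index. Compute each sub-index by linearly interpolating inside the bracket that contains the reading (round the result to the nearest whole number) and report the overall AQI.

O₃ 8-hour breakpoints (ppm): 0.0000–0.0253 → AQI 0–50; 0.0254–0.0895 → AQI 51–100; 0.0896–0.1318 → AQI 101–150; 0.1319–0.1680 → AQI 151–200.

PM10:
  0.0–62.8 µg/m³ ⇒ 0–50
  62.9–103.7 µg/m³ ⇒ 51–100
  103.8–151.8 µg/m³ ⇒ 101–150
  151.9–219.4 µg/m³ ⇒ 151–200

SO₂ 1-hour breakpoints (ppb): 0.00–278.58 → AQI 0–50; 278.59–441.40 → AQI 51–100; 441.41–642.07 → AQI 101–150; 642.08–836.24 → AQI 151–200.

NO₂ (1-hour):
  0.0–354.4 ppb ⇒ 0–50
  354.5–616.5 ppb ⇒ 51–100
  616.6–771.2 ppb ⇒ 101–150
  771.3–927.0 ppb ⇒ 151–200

O₃ 0.1432: bracket 0.1319–0.1680 → index 151–200; slope 49/0.0361, offset 0.0113.
AQI = 151 + 49/0.0361·0.0113 ≈ 166.34 ⇒ 166.
PM10: 91.8 lies in 62.9–103.7, so I_lo=51, I_hi=100, C_lo=62.9, C_hi=103.7.
(100−51)/(103.7−62.9) × (91.8−62.9) + 51 = 49/40.8 × 28.9 + 51 ≈ 85.71 → 86.
SO₂: 519.78 ∈ [441.41, 642.07] ↔ index [101, 150].
101 + (519.78−441.41)·(150−101)/(642.07−441.41) = 101 + 78.37·49/200.66 ≈ 120.14, so AQI = 120.
NO₂ 767.1: bracket 616.6–771.2 → index 101–150; slope 49/154.6, offset 150.5.
AQI = 101 + 49/154.6·150.5 ≈ 148.70 ⇒ 149.
Sub-indices: O₃→166, PM10→86, SO₂→120, NO₂→149. Overall AQI = max = 166; dominant pollutant is O₃.

166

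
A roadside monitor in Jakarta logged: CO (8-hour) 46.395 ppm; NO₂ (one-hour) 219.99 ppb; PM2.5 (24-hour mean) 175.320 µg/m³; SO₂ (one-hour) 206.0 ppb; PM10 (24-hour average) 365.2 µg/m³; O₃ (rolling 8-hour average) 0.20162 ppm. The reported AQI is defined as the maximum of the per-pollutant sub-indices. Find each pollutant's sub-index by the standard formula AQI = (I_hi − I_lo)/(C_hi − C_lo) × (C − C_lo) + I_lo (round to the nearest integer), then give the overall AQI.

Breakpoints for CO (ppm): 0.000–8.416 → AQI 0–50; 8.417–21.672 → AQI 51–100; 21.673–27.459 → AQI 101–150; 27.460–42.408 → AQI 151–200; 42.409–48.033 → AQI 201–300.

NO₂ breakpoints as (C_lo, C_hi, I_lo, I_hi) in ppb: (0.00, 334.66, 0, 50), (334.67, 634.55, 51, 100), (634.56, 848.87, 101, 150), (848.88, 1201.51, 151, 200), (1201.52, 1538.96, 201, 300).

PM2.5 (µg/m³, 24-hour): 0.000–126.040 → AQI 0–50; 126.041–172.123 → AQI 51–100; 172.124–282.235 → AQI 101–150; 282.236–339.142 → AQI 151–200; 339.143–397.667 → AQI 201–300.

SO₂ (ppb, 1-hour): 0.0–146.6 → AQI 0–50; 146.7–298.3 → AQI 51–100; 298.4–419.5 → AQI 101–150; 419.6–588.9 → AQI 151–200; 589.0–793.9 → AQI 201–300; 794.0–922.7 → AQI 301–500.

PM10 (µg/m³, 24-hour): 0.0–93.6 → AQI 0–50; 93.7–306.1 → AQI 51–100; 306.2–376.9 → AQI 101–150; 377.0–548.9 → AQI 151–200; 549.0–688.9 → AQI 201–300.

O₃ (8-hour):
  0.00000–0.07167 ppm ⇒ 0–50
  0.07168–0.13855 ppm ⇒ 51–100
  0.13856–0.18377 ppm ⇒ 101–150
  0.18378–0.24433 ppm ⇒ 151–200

271

CO: row 42.409–48.033 (AQI 201–300). (300−201)·(46.395−42.409)/(48.033−42.409) + 201 = 99·3.986/5.624 + 201 ≈ 271.17 → 271.
NO₂: 219.99 lies in 0.00–334.66, so I_lo=0, I_hi=50, C_lo=0.00, C_hi=334.66.
(50−0)/(334.66−0.00) × (219.99−0.00) + 0 = 50/334.66 × 219.99 + 0 ≈ 32.87 → 33.
PM2.5: 175.320 lies in 172.124–282.235, so I_lo=101, I_hi=150, C_lo=172.124, C_hi=282.235.
(150−101)/(282.235−172.124) × (175.320−172.124) + 101 = 49/110.111 × 3.196 + 101 ≈ 102.42 → 102.
SO₂: 206.0 ∈ [146.7, 298.3] ↔ index [51, 100].
51 + (206.0−146.7)·(100−51)/(298.3−146.7) = 51 + 59.3·49/151.6 ≈ 70.17, so AQI = 70.
PM10: row 306.2–376.9 (AQI 101–150). (150−101)·(365.2−306.2)/(376.9−306.2) + 101 = 49·59.0/70.7 + 101 ≈ 141.89 → 142.
O₃: row 0.18378–0.24433 (AQI 151–200). (200−151)·(0.20162−0.18378)/(0.24433−0.18378) + 151 = 49·0.01784/0.06055 + 151 ≈ 165.44 → 165.
Sub-indices: CO→271, NO₂→33, PM2.5→102, SO₂→70, PM10→142, O₃→165. Overall AQI = max = 271; dominant pollutant is CO.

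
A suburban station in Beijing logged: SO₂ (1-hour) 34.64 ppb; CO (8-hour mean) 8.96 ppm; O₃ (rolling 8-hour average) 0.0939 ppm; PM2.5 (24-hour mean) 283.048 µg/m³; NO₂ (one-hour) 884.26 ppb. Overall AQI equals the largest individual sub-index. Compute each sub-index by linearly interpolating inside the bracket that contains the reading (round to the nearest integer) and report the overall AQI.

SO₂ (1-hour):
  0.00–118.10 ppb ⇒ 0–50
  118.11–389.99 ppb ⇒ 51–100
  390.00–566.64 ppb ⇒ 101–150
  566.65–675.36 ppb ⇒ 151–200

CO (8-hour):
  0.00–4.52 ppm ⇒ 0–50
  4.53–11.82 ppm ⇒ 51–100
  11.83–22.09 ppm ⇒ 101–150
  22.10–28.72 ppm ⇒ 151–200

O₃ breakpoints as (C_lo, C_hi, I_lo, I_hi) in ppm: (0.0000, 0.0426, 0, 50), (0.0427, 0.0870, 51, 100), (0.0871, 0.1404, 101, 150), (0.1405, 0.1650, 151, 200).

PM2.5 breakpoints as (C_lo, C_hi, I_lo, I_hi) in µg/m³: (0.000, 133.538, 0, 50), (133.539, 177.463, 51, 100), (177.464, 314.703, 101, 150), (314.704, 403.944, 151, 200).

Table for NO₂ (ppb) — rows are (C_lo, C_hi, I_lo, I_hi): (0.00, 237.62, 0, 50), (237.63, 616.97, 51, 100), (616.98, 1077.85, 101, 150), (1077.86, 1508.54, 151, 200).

139

SO₂: row 0.00–118.10 (AQI 0–50). (50−0)·(34.64−0.00)/(118.10−0.00) + 0 = 50·34.64/118.10 + 0 ≈ 14.67 → 15.
CO: row 4.53–11.82 (AQI 51–100). (100−51)·(8.96−4.53)/(11.82−4.53) + 51 = 49·4.43/7.29 + 51 ≈ 80.78 → 81.
O₃: row 0.0871–0.1404 (AQI 101–150). (150−101)·(0.0939−0.0871)/(0.1404−0.0871) + 101 = 49·0.0068/0.0533 + 101 ≈ 107.25 → 107.
PM2.5: 283.048 lies in 177.464–314.703, so I_lo=101, I_hi=150, C_lo=177.464, C_hi=314.703.
(150−101)/(314.703−177.464) × (283.048−177.464) + 101 = 49/137.239 × 105.584 + 101 ≈ 138.70 → 139.
NO₂: row 616.98–1077.85 (AQI 101–150). (150−101)·(884.26−616.98)/(1077.85−616.98) + 101 = 49·267.28/460.87 + 101 ≈ 129.42 → 129.
Sub-indices: SO₂→15, CO→81, O₃→107, PM2.5→139, NO₂→129. Overall AQI = max = 139; dominant pollutant is PM2.5.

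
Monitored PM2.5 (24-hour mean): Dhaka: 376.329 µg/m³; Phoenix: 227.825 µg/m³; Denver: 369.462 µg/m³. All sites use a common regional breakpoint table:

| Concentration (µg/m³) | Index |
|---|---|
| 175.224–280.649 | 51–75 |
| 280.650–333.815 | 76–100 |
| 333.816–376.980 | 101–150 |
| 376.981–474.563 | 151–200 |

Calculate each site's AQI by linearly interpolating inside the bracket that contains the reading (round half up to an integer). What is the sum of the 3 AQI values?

353

Dhaka: 376.329 ∈ [333.816, 376.980] ↔ index [101, 150].
101 + (376.329−333.816)·(150−101)/(376.980−333.816) = 101 + 42.513·49/43.164 ≈ 149.26, so AQI = 149.
Phoenix: row 175.224–280.649 (AQI 51–75). (75−51)·(227.825−175.224)/(280.649−175.224) + 51 = 24·52.601/105.425 + 51 ≈ 62.97 → 63.
Denver: 369.462 lies in 333.816–376.980, so I_lo=101, I_hi=150, C_lo=333.816, C_hi=376.980.
(150−101)/(376.980−333.816) × (369.462−333.816) + 101 = 49/43.164 × 35.646 + 101 ≈ 141.47 → 141.
AQIs: Dhaka=149, Phoenix=63, Denver=141. Sum = 149 + 63 + 141 = 353.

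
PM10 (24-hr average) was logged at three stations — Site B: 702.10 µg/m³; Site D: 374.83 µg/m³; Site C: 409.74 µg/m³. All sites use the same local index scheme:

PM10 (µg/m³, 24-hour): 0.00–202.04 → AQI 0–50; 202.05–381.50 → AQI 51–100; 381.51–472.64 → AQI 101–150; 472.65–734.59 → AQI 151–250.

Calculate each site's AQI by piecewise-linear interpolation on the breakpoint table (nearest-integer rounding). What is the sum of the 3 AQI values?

452

Site B: 702.10 lies in 472.65–734.59, so I_lo=151, I_hi=250, C_lo=472.65, C_hi=734.59.
(250−151)/(734.59−472.65) × (702.10−472.65) + 151 = 99/261.94 × 229.45 + 151 ≈ 237.72 → 238.
Site D: 374.83 lies in 202.05–381.50, so I_lo=51, I_hi=100, C_lo=202.05, C_hi=381.50.
(100−51)/(381.50−202.05) × (374.83−202.05) + 51 = 49/179.45 × 172.78 + 51 ≈ 98.18 → 98.
Site C: row 381.51–472.64 (AQI 101–150). (150−101)·(409.74−381.51)/(472.64−381.51) + 101 = 49·28.23/91.13 + 101 ≈ 116.18 → 116.
AQIs: Site B=238, Site D=98, Site C=116. Sum = 238 + 98 + 116 = 452.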